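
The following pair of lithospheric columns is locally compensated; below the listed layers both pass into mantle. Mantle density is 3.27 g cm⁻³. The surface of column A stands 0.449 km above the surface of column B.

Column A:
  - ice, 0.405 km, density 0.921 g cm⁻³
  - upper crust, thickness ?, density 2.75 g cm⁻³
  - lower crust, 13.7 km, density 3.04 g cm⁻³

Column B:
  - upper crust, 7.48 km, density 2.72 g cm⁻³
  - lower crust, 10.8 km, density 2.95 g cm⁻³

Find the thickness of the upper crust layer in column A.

9.49 km

Take the compensation level at the base of the deeper column (depth z_c below the surface of column A) and equate Σ ρ_i t_i down to z_c; mantle fills any gap and the z_c terms cancel.
Column A: 0.405×0.921 + x×2.75 + 13.7×3.04 + (z_c − 14.105 − x)×3.27
Column B: 0.449×0 + 7.48×2.72 + 10.8×2.95 + (z_c − 0.449 − 18.28)×3.27
The z_c×3.27 term appears on both sides and cancels. Collect the known terms of each column as K = Σ(ρt)_known − 3.27 × (depth of known layers): K_A = 42.021005 − 3.27×14.105 = −4.102345; K_B = 52.2056 − 3.27×(0.449 + 18.28) = −9.03823.
Balance: K_A − x×(3.27 − 2.75) = K_B, so x = (K_A − K_B)/(3.27 − 2.75) = 4.93588/0.52 = 9.49 km.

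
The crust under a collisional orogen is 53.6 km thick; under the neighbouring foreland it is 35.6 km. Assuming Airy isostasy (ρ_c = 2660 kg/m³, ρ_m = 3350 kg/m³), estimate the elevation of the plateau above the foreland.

3.71 km

Excess crust Δ = 53.6 km − 35.6 km = 18 km, split between elevation h and root r with h + r = Δ.
Airy balance ρ_c h = (ρ_m − ρ_c) r gives r = h ρ_c/(ρ_m − ρ_c), so h (1 + ρ_c/(ρ_m − ρ_c)) = Δ, i.e. h = Δ (ρ_m − ρ_c)/ρ_m.
h = 18 km × 690/3350 = 3.71 km.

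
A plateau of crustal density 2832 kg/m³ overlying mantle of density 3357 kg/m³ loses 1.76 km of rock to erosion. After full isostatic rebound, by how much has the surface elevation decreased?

Rebound u = e ρ_c/ρ_m = 1.76 km × 2832/3357 = 1.485 km.
Net surface drop = e − u = 1.76 km − 1.485 km = e (ρ_m − ρ_c)/ρ_m = 0.275 km.

0.275 km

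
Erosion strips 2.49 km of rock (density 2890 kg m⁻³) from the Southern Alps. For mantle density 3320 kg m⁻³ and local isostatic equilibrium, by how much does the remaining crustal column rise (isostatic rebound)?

2.17 km

Unloading: uplift u = e ρ_c/ρ_m = 2.49 km × 2890/3320 = 2.17 km.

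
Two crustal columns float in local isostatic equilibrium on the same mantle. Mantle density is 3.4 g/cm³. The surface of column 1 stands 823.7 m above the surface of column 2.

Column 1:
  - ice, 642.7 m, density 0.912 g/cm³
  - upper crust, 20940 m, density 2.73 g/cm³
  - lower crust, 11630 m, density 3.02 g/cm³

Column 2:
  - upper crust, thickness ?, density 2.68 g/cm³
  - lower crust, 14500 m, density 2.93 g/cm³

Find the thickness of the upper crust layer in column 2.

14500 m

Take the compensation level at the base of the deeper column (depth z_c below the surface of column 1) and equate Σ ρ_i t_i down to z_c; mantle fills any gap and the z_c terms cancel.
Column 1: 642.7×0.912 + 20940×2.73 + 11630×3.02 + (z_c − 33212.7)×3.4
Column 2: 823.7×0 + x×2.68 + 14500×2.93 + (z_c − 823.7 − 14500 − x)×3.4
The z_c×3.4 term appears on both sides and cancels. Collect the known terms of each column as K = Σ(ρt)_known − 3.4 × (depth of known layers): K_1 = 92874.9424 − 3.4×33212.7 = −20048.2376; K_2 = 42485 − 3.4×(823.7 + 14500) = −9615.58.
Balance: K_1 = K_2 − x×(3.4 − 2.68), so x = (K_2 − K_1)/(3.4 − 2.68) = 10432.7/0.72 = 14500 m.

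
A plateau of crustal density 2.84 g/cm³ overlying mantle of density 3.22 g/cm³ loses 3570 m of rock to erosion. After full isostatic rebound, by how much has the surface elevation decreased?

421 m

Rebound u = e ρ_c/ρ_m = 3570 m × 2.84/3.22 = 3149 m.
Net surface drop = e − u = 3570 m − 3149 m = e (ρ_m − ρ_c)/ρ_m = 421 m.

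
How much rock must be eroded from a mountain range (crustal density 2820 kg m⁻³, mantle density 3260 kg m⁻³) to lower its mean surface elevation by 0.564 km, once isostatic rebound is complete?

Net drop Δ = e − u = e − e ρ_c/ρ_m = e (ρ_m − ρ_c)/ρ_m.
e = Δ ρ_m/(ρ_m − ρ_c) = 0.564 km × 3260/440 = 4.18 km.

4.18 km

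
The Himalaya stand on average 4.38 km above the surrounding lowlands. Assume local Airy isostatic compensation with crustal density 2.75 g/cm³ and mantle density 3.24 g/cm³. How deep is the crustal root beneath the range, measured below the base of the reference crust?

Balancing pressure at the compensation depth: the weight of the topography is balanced by the buoyancy of the root, ρ_c h = (ρ_m − ρ_c) r.
r = h · ρ_c / (ρ_m − ρ_c) = 4.38 km × 2.75 / (3.24 − 2.75) = 24.6 km.

24.6 km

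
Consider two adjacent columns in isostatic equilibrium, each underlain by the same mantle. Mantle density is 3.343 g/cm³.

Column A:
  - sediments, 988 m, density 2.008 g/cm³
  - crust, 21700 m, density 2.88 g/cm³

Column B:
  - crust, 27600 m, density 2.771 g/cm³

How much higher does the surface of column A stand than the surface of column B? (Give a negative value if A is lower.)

−1320 m

For any compensation level in the mantle, the mantle terms cancel and isostasy reduces to e = (Σt_A − Σt_B) − (Σ(ρt)_A − Σ(ρt)_B) / ρ_m.
Σt_A = 22688 m; Σt_B = 27600 m; Σ(ρt)_A = 64479.904; Σ(ρt)_B = 76479.6 (in m·g/cm³).
e = (22688 − 27600) − (64479.904 − 76479.6) / 3.343 = −1320 m.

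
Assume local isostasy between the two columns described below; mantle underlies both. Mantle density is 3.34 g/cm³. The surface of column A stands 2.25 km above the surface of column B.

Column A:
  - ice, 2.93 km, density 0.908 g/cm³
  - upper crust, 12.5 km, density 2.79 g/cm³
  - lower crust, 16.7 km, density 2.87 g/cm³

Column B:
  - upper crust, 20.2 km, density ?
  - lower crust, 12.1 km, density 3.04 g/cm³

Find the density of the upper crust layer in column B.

2.81 g/cm³

Take the compensation level at the base of the deeper column (depth z_c below the surface of column A) and equate Σ ρ_i t_i down to z_c; mantle fills any gap and the z_c terms cancel.
Column A: 2.93×0.908 + 12.5×2.79 + 16.7×2.87 + (z_c − 32.13)×3.34
Column B: 2.25×0 + 20.2×ρ + 12.1×3.04 + (z_c − 2.25 − 32.3)×3.34
The z_c×3.34 term appears on both sides and cancels. Collect the known terms of each column as K = Σ(ρt)_known − 3.34 × (depth of known layers): K_A = 85.46444 − 3.34×32.13 = −21.84976; K_B = 36.784 − 3.34×(2.25 + 32.3) = −78.613.
Balance: K_A = K_B + 20.2×ρ, so ρ = (K_A − K_B)/20.2 = 56.7632/20.2 = 2.81 g/cm³.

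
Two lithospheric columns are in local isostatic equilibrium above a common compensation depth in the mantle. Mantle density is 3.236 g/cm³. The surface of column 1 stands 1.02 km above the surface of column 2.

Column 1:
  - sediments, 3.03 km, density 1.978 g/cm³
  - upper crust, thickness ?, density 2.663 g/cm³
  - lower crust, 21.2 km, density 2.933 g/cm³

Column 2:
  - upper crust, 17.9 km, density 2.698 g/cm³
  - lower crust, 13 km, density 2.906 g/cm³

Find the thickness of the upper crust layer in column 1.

12.2 km

Take the compensation level at the base of the deeper column (depth z_c below the surface of column 1) and equate Σ ρ_i t_i down to z_c; mantle fills any gap and the z_c terms cancel.
Column 1: 3.03×1.978 + x×2.663 + 21.2×2.933 + (z_c − 24.23 − x)×3.236
Column 2: 1.02×0 + 17.9×2.698 + 13×2.906 + (z_c − 1.02 − 30.9)×3.236
The z_c×3.236 term appears on both sides and cancels. Collect the known terms of each column as K = Σ(ρt)_known − 3.236 × (depth of known layers): K_1 = 68.17294 − 3.236×24.23 = −10.23534; K_2 = 86.0722 − 3.236×(1.02 + 30.9) = −17.22092.
Balance: K_1 − x×(3.236 − 2.663) = K_2, so x = (K_1 − K_2)/(3.236 − 2.663) = 6.98558/0.573 = 12.2 km.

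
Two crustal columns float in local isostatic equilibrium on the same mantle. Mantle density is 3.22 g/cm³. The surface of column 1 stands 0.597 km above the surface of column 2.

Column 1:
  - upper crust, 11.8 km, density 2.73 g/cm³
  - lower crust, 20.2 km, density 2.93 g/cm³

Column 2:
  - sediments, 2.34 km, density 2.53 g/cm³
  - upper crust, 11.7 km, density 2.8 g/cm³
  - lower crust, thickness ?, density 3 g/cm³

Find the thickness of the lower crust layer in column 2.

Take the compensation level at the base of the deeper column (depth z_c below the surface of column 1) and equate Σ ρ_i t_i down to z_c; mantle fills any gap and the z_c terms cancel.
Column 1: 11.8×2.73 + 20.2×2.93 + (z_c − 32)×3.22
Column 2: 0.597×0 + 2.34×2.53 + 11.7×2.8 + x×3 + (z_c − 0.597 − 14.04 − x)×3.22
The z_c×3.22 term appears on both sides and cancels. Collect the known terms of each column as K = Σ(ρt)_known − 3.22 × (depth of known layers): K_1 = 91.4 − 3.22×32 = −11.64; K_2 = 38.6802 − 3.22×(0.597 + 14.04) = −8.45094.
Balance: K_1 = K_2 − x×(3.22 − 3), so x = (K_2 − K_1)/(3.22 − 3) = 3.18906/0.22 = 14.5 km.

14.5 km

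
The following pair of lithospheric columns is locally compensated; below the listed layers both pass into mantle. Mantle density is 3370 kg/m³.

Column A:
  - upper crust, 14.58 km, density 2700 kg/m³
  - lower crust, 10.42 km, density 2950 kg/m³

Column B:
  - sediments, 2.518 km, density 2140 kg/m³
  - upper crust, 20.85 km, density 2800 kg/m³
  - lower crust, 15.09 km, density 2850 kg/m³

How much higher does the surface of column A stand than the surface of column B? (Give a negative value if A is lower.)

−2.58 km

For any compensation level in the mantle, the mantle terms cancel and isostasy reduces to e = (Σt_A − Σt_B) − (Σ(ρt)_A − Σ(ρt)_B) / ρ_m.
Σt_A = 25 km; Σt_B = 38.458 km; Σ(ρt)_A = 70105; Σ(ρt)_B = 106775.02 (in km·kg/m³).
e = (25 − 38.458) − (70105 − 106775.02) / 3370 = −2.58 km.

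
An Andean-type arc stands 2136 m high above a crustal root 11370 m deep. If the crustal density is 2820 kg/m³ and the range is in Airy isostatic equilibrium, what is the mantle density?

3350 kg/m³

Airy balance: ρ_c h = (ρ_m − ρ_c) r → ρ_m = ρ_c (1 + h/r).
ρ_m = 2820 × (1 + 2136 m/11370 m) = 3350 kg/m³.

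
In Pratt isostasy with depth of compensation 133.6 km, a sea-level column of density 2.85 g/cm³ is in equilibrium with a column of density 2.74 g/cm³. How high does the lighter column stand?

ρ_ref D = ρ (D + h) → h = D (ρ_ref − ρ)/ρ.
h = 133.6 km × (2.85 − 2.74)/2.74 = 5.36 km.

5.36 km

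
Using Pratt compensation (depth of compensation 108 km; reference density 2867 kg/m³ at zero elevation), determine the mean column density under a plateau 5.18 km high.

Pratt balance: ρ_ref D = ρ (D + h).
ρ = ρ_ref D/(D + h) = 2867 × 108 km/(108 km + 5.18 km) = 2740 kg/m³.

2740 kg/m³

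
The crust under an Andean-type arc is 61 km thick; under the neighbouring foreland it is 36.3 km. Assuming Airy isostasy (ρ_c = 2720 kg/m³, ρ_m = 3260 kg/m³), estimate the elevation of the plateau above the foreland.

4.09 km

Excess crust Δ = 61 km − 36.3 km = 24.7 km, split between elevation h and root r with h + r = Δ.
Airy balance ρ_c h = (ρ_m − ρ_c) r gives r = h ρ_c/(ρ_m − ρ_c), so h (1 + ρ_c/(ρ_m − ρ_c)) = Δ, i.e. h = Δ (ρ_m − ρ_c)/ρ_m.
h = 24.7 km × 540/3260 = 4.09 km.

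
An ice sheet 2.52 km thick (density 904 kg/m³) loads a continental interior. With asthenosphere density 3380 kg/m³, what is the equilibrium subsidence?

0.674 km

Balancing pressure at the compensation depth: the ice load ρ_ice t is balanced by mantle displaced below, ρ_m s.
s = t ρ_ice / ρ_m = 2.52 km × 904/3380 = 0.674 km.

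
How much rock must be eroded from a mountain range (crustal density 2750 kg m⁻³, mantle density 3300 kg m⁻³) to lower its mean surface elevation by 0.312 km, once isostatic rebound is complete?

1.87 km

Net drop Δ = e − u = e − e ρ_c/ρ_m = e (ρ_m − ρ_c)/ρ_m.
e = Δ ρ_m/(ρ_m − ρ_c) = 0.312 km × 3300/550 = 1.87 km.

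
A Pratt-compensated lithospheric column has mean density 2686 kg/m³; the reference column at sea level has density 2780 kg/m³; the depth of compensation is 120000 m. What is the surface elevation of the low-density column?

4200 m

ρ_ref D = ρ (D + h) → h = D (ρ_ref − ρ)/ρ.
h = 120000 m × (2780 − 2686)/2686 = 4200 m.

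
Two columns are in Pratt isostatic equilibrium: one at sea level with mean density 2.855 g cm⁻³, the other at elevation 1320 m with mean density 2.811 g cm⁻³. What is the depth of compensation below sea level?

ρ_ref D = ρ (D + h) → D (ρ_ref − ρ) = ρ h.
D = ρ h/(ρ_ref − ρ) = 2.811 × 1320 m/(2.855 − 2.811) = 84300 m.

84300 m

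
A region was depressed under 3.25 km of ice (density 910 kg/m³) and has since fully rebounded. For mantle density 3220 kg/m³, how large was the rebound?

0.918 km

Removing the load lets mantle flow back in; uplift u satisfies ρ_ice t = ρ_m u.
u = t ρ_ice/ρ_m = 3.25 km × 910/3220 = 0.918 km.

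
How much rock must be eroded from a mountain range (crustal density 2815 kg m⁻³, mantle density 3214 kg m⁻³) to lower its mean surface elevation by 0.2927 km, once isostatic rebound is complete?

Net drop Δ = e − u = e − e ρ_c/ρ_m = e (ρ_m − ρ_c)/ρ_m.
e = Δ ρ_m/(ρ_m − ρ_c) = 0.2927 km × 3214/399 = 2.36 km.

2.36 km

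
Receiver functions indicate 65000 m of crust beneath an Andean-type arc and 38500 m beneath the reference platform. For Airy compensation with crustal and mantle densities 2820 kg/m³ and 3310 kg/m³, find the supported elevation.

3920 m

Excess crust Δ = 65000 m − 38500 m = 26500 m, split between elevation h and root r with h + r = Δ.
Airy balance ρ_c h = (ρ_m − ρ_c) r gives r = h ρ_c/(ρ_m − ρ_c), so h (1 + ρ_c/(ρ_m − ρ_c)) = Δ, i.e. h = Δ (ρ_m − ρ_c)/ρ_m.
h = 26500 m × 490/3310 = 3920 m.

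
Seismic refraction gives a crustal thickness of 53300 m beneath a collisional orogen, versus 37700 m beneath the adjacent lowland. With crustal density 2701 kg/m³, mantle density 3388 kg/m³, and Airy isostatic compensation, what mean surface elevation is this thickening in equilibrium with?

3160 m

Excess crust Δ = 53300 m − 37700 m = 15600 m, split between elevation h and root r with h + r = Δ.
Airy balance ρ_c h = (ρ_m − ρ_c) r gives r = h ρ_c/(ρ_m − ρ_c), so h (1 + ρ_c/(ρ_m − ρ_c)) = Δ, i.e. h = Δ (ρ_m − ρ_c)/ρ_m.
h = 15600 m × 687/3388 = 3160 m.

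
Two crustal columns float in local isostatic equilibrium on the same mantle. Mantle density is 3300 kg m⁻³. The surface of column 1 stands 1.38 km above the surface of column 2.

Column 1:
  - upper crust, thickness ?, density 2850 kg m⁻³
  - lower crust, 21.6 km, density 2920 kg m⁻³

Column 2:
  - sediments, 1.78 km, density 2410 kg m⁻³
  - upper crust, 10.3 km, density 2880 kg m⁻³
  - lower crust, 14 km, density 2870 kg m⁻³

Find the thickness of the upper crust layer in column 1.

Take the compensation level at the base of the deeper column (depth z_c below the surface of column 1) and equate Σ ρ_i t_i down to z_c; mantle fills any gap and the z_c terms cancel.
Column 1: x×2850 + 21.6×2920 + (z_c − 21.6 − x)×3300
Column 2: 1.38×0 + 1.78×2410 + 10.3×2880 + 14×2870 + (z_c − 1.38 − 26.08)×3300
The z_c×3300 term appears on both sides and cancels. Collect the known terms of each column as K = Σ(ρt)_known − 3300 × (depth of known layers): K_1 = 63072 − 3300×21.6 = −8208; K_2 = 74133.8 − 3300×(1.38 + 26.08) = −16484.2.
Balance: K_1 − x×(3300 − 2850) = K_2, so x = (K_1 − K_2)/(3300 − 2850) = 8276.2/450 = 18.4 km.

18.4 km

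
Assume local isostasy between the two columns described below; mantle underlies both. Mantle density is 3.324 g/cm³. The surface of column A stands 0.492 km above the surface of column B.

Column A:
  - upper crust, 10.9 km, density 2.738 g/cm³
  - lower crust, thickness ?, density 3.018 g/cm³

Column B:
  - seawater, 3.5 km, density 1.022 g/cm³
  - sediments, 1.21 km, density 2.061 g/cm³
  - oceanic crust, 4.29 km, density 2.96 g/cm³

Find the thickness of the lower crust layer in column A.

Take the compensation level at the base of the deeper column (depth z_c below the surface of column A) and equate Σ ρ_i t_i down to z_c; mantle fills any gap and the z_c terms cancel.
Column A: 10.9×2.738 + x×3.018 + (z_c − 10.9 − x)×3.324
Column B: 0.492×0 + 3.5×1.022 + 1.21×2.061 + 4.29×2.96 + (z_c − 0.492 − 9)×3.324
The z_c×3.324 term appears on both sides and cancels. Collect the known terms of each column as K = Σ(ρt)_known − 3.324 × (depth of known layers): K_A = 29.8442 − 3.324×10.9 = −6.3874; K_B = 18.76921 − 3.324×(0.492 + 9) = −12.782198.
Balance: K_A − x×(3.324 − 3.018) = K_B, so x = (K_A − K_B)/(3.324 − 3.018) = 6.3948/0.306 = 20.9 km.

20.9 km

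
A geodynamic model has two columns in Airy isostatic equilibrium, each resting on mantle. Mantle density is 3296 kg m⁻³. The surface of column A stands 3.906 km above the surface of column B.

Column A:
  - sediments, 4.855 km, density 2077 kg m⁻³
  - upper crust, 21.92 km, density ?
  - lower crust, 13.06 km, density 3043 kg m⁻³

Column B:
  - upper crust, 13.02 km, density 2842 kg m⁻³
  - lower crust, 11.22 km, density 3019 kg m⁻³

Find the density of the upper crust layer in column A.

Take the compensation level at the base of the deeper column (depth z_c below the surface of column A) and equate Σ ρ_i t_i down to z_c; mantle fills any gap and the z_c terms cancel.
Column A: 4.855×2077 + 21.92×ρ + 13.06×3043 + (z_c − 39.835)×3296
Column B: 3.906×0 + 13.02×2842 + 11.22×3019 + (z_c − 3.906 − 24.24)×3296
The z_c×3296 term appears on both sides and cancels. Collect the known terms of each column as K = Σ(ρt)_known − 3296 × (depth of known layers): K_A = 49825.415 − 3296×39.835 = −81470.745; K_B = 70876.02 − 3296×(3.906 + 24.24) = −21893.196.
Balance: K_A + 21.92×ρ = K_B, so ρ = (K_B − K_A)/21.92 = 59577.5/21.92 = 2720 kg m⁻³.

2720 kg m⁻³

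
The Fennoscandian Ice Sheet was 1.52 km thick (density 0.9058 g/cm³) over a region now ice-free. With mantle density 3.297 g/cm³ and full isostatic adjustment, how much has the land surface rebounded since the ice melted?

Removing the load lets mantle flow back in; uplift u satisfies ρ_ice t = ρ_m u.
u = t ρ_ice/ρ_m = 1.52 km × 0.9058/3.297 = 0.418 km.

0.418 km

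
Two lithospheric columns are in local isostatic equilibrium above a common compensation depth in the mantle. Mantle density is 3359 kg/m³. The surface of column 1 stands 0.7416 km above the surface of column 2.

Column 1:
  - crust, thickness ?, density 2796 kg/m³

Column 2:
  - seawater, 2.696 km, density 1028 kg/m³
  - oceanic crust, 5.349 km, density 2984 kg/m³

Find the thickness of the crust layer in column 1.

Take the compensation level at the base of the deeper column (depth z_c below the surface of column 1) and equate Σ ρ_i t_i down to z_c; mantle fills any gap and the z_c terms cancel.
Column 1: x×2796 + (z_c − 0 − x)×3359
Column 2: 0.7416×0 + 2.696×1028 + 5.349×2984 + (z_c − 0.7416 − 8.045)×3359
The z_c×3359 term appears on both sides and cancels. Collect the known terms of each column as K = Σ(ρt)_known − 3359 × (depth of known layers): K_1 = 0 − 3359×0 = 0; K_2 = 18732.904 − 3359×(0.7416 + 8.045) = −10781.2854.
Balance: K_1 − x×(3359 − 2796) = K_2, so x = (K_1 − K_2)/(3359 − 2796) = 10781.3/563 = 19.1 km.

19.1 km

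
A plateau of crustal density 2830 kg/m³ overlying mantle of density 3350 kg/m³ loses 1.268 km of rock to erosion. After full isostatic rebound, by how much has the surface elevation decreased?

0.197 km

Rebound u = e ρ_c/ρ_m = 1.268 km × 2830/3350 = 1.071 km.
Net surface drop = e − u = 1.268 km − 1.071 km = e (ρ_m − ρ_c)/ρ_m = 0.197 km.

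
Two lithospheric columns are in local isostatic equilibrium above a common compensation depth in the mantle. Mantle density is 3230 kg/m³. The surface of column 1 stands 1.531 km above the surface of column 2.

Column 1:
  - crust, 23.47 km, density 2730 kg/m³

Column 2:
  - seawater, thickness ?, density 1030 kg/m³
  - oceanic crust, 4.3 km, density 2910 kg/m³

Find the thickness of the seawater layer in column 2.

Take the compensation level at the base of the deeper column (depth z_c below the surface of column 1) and equate Σ ρ_i t_i down to z_c; mantle fills any gap and the z_c terms cancel.
Column 1: 23.47×2730 + (z_c − 23.47)×3230
Column 2: 1.531×0 + x×1030 + 4.3×2910 + (z_c − 1.531 − 4.3 − x)×3230
The z_c×3230 term appears on both sides and cancels. Collect the known terms of each column as K = Σ(ρt)_known − 3230 × (depth of known layers): K_1 = 64073.1 − 3230×23.47 = −11735; K_2 = 12513 − 3230×(1.531 + 4.3) = −6321.13.
Balance: K_1 = K_2 − x×(3230 − 1030), so x = (K_2 − K_1)/(3230 − 1030) = 5413.87/2200 = 2.46 km.

2.46 km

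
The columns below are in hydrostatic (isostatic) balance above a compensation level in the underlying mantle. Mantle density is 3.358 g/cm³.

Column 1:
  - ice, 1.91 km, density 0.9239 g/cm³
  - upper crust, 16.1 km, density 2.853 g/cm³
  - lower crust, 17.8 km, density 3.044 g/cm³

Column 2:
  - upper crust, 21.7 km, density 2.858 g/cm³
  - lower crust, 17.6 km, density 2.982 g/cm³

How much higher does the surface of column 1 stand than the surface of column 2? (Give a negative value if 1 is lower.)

0.268 km

For any compensation level in the mantle, the mantle terms cancel and isostasy reduces to e = (Σt_1 − Σt_2) − (Σ(ρt)_1 − Σ(ρt)_2) / ρ_m.
Σt_1 = 35.81 km; Σt_2 = 39.3 km; Σ(ρt)_1 = 101.881149; Σ(ρt)_2 = 114.5018 (in km·g/cm³).
e = (35.81 − 39.3) − (101.881149 − 114.5018) / 3.358 = 0.268 km.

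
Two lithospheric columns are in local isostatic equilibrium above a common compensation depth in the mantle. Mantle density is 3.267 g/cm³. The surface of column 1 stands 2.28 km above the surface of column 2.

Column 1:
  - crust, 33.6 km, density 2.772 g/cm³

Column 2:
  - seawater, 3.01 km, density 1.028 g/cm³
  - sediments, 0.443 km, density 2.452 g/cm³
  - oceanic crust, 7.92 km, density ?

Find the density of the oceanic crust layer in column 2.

3 g/cm³

Take the compensation level at the base of the deeper column (depth z_c below the surface of column 1) and equate Σ ρ_i t_i down to z_c; mantle fills any gap and the z_c terms cancel.
Column 1: 33.6×2.772 + (z_c − 33.6)×3.267
Column 2: 2.28×0 + 3.01×1.028 + 0.443×2.452 + 7.92×ρ + (z_c − 2.28 − 11.373)×3.267
The z_c×3.267 term appears on both sides and cancels. Collect the known terms of each column as K = Σ(ρt)_known − 3.267 × (depth of known layers): K_1 = 93.1392 − 3.267×33.6 = −16.632; K_2 = 4.180516 − 3.267×(2.28 + 11.373) = −40.423835.
Balance: K_1 = K_2 + 7.92×ρ, so ρ = (K_1 − K_2)/7.92 = 23.7918/7.92 = 3 g/cm³.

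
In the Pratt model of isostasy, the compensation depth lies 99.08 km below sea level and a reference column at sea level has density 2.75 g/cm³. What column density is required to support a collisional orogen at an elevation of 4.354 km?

Pratt balance: ρ_ref D = ρ (D + h).
ρ = ρ_ref D/(D + h) = 2.75 × 99.08 km/(99.08 km + 4.354 km) = 2.63 g/cm³.

2.63 g/cm³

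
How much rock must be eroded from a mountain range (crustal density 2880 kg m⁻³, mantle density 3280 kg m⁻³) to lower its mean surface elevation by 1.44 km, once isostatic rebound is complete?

Net drop Δ = e − u = e − e ρ_c/ρ_m = e (ρ_m − ρ_c)/ρ_m.
e = Δ ρ_m/(ρ_m − ρ_c) = 1.44 km × 3280/400 = 11.8 km.

11.8 km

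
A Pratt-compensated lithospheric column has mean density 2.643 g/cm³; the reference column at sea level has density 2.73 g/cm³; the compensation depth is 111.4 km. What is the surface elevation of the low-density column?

ρ_ref D = ρ (D + h) → h = D (ρ_ref − ρ)/ρ.
h = 111.4 km × (2.73 − 2.643)/2.643 = 3.67 km.

3.67 km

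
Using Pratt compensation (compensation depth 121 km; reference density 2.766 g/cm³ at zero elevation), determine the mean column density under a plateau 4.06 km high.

Pratt balance: ρ_ref D = ρ (D + h).
ρ = ρ_ref D/(D + h) = 2.766 × 121 km/(121 km + 4.06 km) = 2.68 g/cm³.

2.68 g/cm³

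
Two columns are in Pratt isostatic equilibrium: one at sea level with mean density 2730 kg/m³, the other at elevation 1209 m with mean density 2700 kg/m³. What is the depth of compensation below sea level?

ρ_ref D = ρ (D + h) → D (ρ_ref − ρ) = ρ h.
D = ρ h/(ρ_ref − ρ) = 2700 × 1209 m/(2730 − 2700) = 109000 m.

109000 m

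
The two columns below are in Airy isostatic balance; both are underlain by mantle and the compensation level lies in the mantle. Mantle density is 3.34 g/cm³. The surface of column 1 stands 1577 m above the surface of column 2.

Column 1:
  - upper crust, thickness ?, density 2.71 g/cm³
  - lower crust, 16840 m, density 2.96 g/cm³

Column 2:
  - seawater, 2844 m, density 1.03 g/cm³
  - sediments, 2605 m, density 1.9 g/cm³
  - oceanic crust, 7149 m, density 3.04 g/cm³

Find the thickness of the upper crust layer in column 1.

18000 m

Take the compensation level at the base of the deeper column (depth z_c below the surface of column 1) and equate Σ ρ_i t_i down to z_c; mantle fills any gap and the z_c terms cancel.
Column 1: x×2.71 + 16840×2.96 + (z_c − 16840 − x)×3.34
Column 2: 1577×0 + 2844×1.03 + 2605×1.9 + 7149×3.04 + (z_c − 1577 − 12598)×3.34
The z_c×3.34 term appears on both sides and cancels. Collect the known terms of each column as K = Σ(ρt)_known − 3.34 × (depth of known layers): K_1 = 49846.4 − 3.34×16840 = −6399.2; K_2 = 29611.78 − 3.34×(1577 + 12598) = −17732.72.
Balance: K_1 − x×(3.34 − 2.71) = K_2, so x = (K_1 − K_2)/(3.34 − 2.71) = 11333.5/0.63 = 18000 m.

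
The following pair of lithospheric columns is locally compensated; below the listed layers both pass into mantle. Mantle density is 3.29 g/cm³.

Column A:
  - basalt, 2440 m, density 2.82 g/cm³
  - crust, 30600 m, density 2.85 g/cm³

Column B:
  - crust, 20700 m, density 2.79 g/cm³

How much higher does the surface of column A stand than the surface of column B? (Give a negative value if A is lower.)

1300 m

For any compensation level in the mantle, the mantle terms cancel and isostasy reduces to e = (Σt_A − Σt_B) − (Σ(ρt)_A − Σ(ρt)_B) / ρ_m.
Σt_A = 33040 m; Σt_B = 20700 m; Σ(ρt)_A = 94090.8; Σ(ρt)_B = 57753 (in m·g/cm³).
e = (33040 − 20700) − (94090.8 − 57753) / 3.29 = 1300 m.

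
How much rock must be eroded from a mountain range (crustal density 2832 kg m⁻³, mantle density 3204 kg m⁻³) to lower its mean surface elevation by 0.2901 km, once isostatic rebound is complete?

2.5 km

Net drop Δ = e − u = e − e ρ_c/ρ_m = e (ρ_m − ρ_c)/ρ_m.
e = Δ ρ_m/(ρ_m − ρ_c) = 0.2901 km × 3204/372 = 2.5 km.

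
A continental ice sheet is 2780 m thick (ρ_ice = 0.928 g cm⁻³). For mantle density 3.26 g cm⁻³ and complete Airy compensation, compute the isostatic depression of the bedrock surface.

791 m

Isostatic balance requires: the ice load ρ_ice t is balanced by mantle displaced below, ρ_m s.
s = t ρ_ice / ρ_m = 2780 m × 0.928/3.26 = 791 m.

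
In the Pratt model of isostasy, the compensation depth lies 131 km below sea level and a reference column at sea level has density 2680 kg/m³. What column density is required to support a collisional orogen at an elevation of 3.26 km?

Pratt balance: ρ_ref D = ρ (D + h).
ρ = ρ_ref D/(D + h) = 2680 × 131 km/(131 km + 3.26 km) = 2610 kg/m³.

2610 kg/m³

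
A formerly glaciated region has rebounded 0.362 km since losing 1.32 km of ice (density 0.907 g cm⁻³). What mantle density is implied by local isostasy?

ρ_m = ρ_ice t / u = 0.907 × 1.32 km/0.362 km = 3.31 g cm⁻³.

3.31 g cm⁻³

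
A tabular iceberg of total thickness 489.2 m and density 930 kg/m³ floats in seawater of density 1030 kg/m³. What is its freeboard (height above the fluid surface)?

Floating equilibrium: submerged depth d = t ρ_obj/ρ_fluid = 489.2 m × 930/1030 = 441.7 m.
Freeboard = t − d = 489.2 m − 441.7 m = 47.5 m.

47.5 m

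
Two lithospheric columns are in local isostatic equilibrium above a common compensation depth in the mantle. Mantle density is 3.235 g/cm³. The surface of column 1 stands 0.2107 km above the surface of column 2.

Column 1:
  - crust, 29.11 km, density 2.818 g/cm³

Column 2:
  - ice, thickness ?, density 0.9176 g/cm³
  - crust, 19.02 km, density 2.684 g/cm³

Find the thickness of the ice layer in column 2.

0.422 km

Take the compensation level at the base of the deeper column (depth z_c below the surface of column 1) and equate Σ ρ_i t_i down to z_c; mantle fills any gap and the z_c terms cancel.
Column 1: 29.11×2.818 + (z_c − 29.11)×3.235
Column 2: 0.2107×0 + x×0.9176 + 19.02×2.684 + (z_c − 0.2107 − 19.02 − x)×3.235
The z_c×3.235 term appears on both sides and cancels. Collect the known terms of each column as K = Σ(ρt)_known − 3.235 × (depth of known layers): K_1 = 82.03198 − 3.235×29.11 = −12.13887; K_2 = 51.04968 − 3.235×(0.2107 + 19.02) = −11.1616345.
Balance: K_1 = K_2 − x×(3.235 − 0.9176), so x = (K_2 − K_1)/(3.235 − 0.9176) = 0.977235/2.3174 = 0.422 km.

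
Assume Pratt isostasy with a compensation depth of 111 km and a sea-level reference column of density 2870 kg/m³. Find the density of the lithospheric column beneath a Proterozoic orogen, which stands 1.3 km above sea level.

Pratt balance: ρ_ref D = ρ (D + h).
ρ = ρ_ref D/(D + h) = 2870 × 111 km/(111 km + 1.3 km) = 2840 kg/m³.

2840 kg/m³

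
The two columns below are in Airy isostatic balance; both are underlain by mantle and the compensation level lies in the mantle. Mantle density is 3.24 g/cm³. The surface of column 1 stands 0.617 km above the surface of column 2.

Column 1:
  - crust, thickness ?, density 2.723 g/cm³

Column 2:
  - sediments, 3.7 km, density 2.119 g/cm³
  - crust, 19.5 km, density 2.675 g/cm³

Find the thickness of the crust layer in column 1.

Take the compensation level at the base of the deeper column (depth z_c below the surface of column 1) and equate Σ ρ_i t_i down to z_c; mantle fills any gap and the z_c terms cancel.
Column 1: x×2.723 + (z_c − 0 − x)×3.24
Column 2: 0.617×0 + 3.7×2.119 + 19.5×2.675 + (z_c − 0.617 − 23.2)×3.24
The z_c×3.24 term appears on both sides and cancels. Collect the known terms of each column as K = Σ(ρt)_known − 3.24 × (depth of known layers): K_1 = 0 − 3.24×0 = 0; K_2 = 60.0028 − 3.24×(0.617 + 23.2) = −17.16428.
Balance: K_1 − x×(3.24 − 2.723) = K_2, so x = (K_1 − K_2)/(3.24 − 2.723) = 17.1643/0.517 = 33.2 km.

33.2 km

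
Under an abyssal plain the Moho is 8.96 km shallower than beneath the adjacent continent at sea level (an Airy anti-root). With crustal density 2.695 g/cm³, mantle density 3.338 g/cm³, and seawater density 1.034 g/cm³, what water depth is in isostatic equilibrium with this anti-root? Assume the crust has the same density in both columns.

Replacing a thickness d of crust by seawater at the top must be balanced by replacing crust with mantle at the base: d (ρ_c − ρ_w) = a (ρ_m − ρ_c).
d = a (ρ_m − ρ_c)/(ρ_c − ρ_w) = 8.96 km × 0.643/1.661 = 3.47 km.

3.47 km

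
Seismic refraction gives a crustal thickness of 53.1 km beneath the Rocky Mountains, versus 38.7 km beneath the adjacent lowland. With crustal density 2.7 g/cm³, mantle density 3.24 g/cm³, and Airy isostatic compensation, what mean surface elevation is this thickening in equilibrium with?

2.4 km

Excess crust Δ = 53.1 km − 38.7 km = 14.4 km, split between elevation h and root r with h + r = Δ.
Airy balance ρ_c h = (ρ_m − ρ_c) r gives r = h ρ_c/(ρ_m − ρ_c), so h (1 + ρ_c/(ρ_m − ρ_c)) = Δ, i.e. h = Δ (ρ_m − ρ_c)/ρ_m.
h = 14.4 km × 0.54/3.24 = 2.4 km.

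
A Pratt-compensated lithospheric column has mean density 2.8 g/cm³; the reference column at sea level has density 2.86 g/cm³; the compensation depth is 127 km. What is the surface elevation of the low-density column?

2.72 km

ρ_ref D = ρ (D + h) → h = D (ρ_ref − ρ)/ρ.
h = 127 km × (2.86 − 2.8)/2.8 = 2.72 km.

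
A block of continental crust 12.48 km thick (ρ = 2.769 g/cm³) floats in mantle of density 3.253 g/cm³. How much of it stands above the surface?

Floating equilibrium: submerged depth d = t ρ_obj/ρ_fluid = 12.48 km × 2.769/3.253 = 10.62 km.
Freeboard = t − d = 12.48 km − 10.62 km = 1.86 km.

1.86 km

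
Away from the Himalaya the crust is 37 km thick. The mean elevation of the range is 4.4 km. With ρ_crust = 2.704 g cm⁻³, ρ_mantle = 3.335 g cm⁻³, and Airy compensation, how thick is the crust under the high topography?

60.3 km

Root depth r = h ρ_c / (ρ_m − ρ_c) = 4.4 km × 2.704 / 0.631 = 18.86 km.
Total thickness = T + h + r = 37 km + 4.4 km + 18.86 km = 60.3 km.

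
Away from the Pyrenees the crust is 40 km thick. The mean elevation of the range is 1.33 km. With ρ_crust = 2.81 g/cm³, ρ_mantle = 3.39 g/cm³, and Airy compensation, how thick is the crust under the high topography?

Root depth r = h ρ_c / (ρ_m − ρ_c) = 1.33 km × 2.81 / 0.58 = 6.444 km.
Total thickness = T + h + r = 40 km + 1.33 km + 6.444 km = 47.8 km.

47.8 km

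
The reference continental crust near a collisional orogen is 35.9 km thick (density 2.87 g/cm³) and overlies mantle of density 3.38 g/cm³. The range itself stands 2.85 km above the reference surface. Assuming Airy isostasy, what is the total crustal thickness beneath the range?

54.8 km

Root depth r = h ρ_c / (ρ_m − ρ_c) = 2.85 km × 2.87 / 0.51 = 16.04 km.
Total thickness = T + h + r = 35.9 km + 2.85 km + 16.04 km = 54.8 km.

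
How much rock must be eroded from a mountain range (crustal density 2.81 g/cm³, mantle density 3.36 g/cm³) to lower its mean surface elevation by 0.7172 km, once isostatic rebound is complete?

4.38 km

Net drop Δ = e − u = e − e ρ_c/ρ_m = e (ρ_m − ρ_c)/ρ_m.
e = Δ ρ_m/(ρ_m − ρ_c) = 0.7172 km × 3.36/0.55 = 4.38 km.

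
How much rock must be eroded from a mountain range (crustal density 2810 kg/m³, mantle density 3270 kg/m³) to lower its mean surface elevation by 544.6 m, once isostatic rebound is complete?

Net drop Δ = e − u = e − e ρ_c/ρ_m = e (ρ_m − ρ_c)/ρ_m.
e = Δ ρ_m/(ρ_m − ρ_c) = 544.6 m × 3270/460 = 3870 m.

3870 m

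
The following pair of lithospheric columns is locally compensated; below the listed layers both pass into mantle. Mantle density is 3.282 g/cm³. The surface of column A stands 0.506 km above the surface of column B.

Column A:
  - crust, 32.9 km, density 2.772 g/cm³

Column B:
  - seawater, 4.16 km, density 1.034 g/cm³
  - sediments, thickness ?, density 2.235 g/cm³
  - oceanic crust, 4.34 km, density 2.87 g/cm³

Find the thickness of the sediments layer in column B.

3.8 km

Take the compensation level at the base of the deeper column (depth z_c below the surface of column A) and equate Σ ρ_i t_i down to z_c; mantle fills any gap and the z_c terms cancel.
Column A: 32.9×2.772 + (z_c − 32.9)×3.282
Column B: 0.506×0 + 4.16×1.034 + x×2.235 + 4.34×2.87 + (z_c − 0.506 − 8.5 − x)×3.282
The z_c×3.282 term appears on both sides and cancels. Collect the known terms of each column as K = Σ(ρt)_known − 3.282 × (depth of known layers): K_A = 91.1988 − 3.282×32.9 = −16.779; K_B = 16.75724 − 3.282×(0.506 + 8.5) = −12.800452.
Balance: K_A = K_B − x×(3.282 − 2.235), so x = (K_B − K_A)/(3.282 − 2.235) = 3.97855/1.047 = 3.8 km.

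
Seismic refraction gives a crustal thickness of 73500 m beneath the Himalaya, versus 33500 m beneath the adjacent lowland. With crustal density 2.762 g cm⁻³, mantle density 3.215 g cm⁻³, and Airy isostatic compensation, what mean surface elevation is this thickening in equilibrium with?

5640 m

Excess crust Δ = 73500 m − 33500 m = 40000 m, split between elevation h and root r with h + r = Δ.
Airy balance ρ_c h = (ρ_m − ρ_c) r gives r = h ρ_c/(ρ_m − ρ_c), so h (1 + ρ_c/(ρ_m − ρ_c)) = Δ, i.e. h = Δ (ρ_m − ρ_c)/ρ_m.
h = 40000 m × 0.453/3.215 = 5640 m.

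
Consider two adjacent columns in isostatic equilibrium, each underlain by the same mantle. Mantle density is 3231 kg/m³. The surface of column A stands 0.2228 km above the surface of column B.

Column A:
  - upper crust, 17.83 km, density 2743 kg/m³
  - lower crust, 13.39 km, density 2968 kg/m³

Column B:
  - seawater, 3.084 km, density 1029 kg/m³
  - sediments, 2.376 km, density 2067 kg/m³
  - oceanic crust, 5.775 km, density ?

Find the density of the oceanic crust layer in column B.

Take the compensation level at the base of the deeper column (depth z_c below the surface of column A) and equate Σ ρ_i t_i down to z_c; mantle fills any gap and the z_c terms cancel.
Column A: 17.83×2743 + 13.39×2968 + (z_c − 31.22)×3231
Column B: 0.2228×0 + 3.084×1029 + 2.376×2067 + 5.775×ρ + (z_c − 0.2228 − 11.235)×3231
The z_c×3231 term appears on both sides and cancels. Collect the known terms of each column as K = Σ(ρt)_known − 3231 × (depth of known layers): K_A = 88649.21 − 3231×31.22 = −12222.61; K_B = 8084.628 − 3231×(0.2228 + 11.235) = −28935.5238.
Balance: K_A = K_B + 5.775×ρ, so ρ = (K_A − K_B)/5.775 = 16712.9/5.775 = 2890 kg/m³.

2890 kg/m³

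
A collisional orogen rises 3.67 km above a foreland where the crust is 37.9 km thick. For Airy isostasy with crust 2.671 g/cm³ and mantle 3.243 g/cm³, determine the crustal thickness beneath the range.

58.7 km

Root depth r = h ρ_c / (ρ_m − ρ_c) = 3.67 km × 2.671 / 0.572 = 17.14 km.
Total thickness = T + h + r = 37.9 km + 3.67 km + 17.14 km = 58.7 km.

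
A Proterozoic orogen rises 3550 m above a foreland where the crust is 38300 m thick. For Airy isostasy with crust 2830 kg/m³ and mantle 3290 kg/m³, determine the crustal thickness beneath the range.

Root depth r = h ρ_c / (ρ_m − ρ_c) = 3550 m × 2830 / 460 = 21840 m.
Total thickness = T + h + r = 38300 m + 3550 m + 21840 m = 63700 m.

63700 m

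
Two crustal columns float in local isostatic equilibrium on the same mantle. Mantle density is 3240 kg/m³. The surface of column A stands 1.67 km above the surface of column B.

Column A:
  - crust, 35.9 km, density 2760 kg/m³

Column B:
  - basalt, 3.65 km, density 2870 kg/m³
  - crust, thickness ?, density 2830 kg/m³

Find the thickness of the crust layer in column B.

Take the compensation level at the base of the deeper column (depth z_c below the surface of column A) and equate Σ ρ_i t_i down to z_c; mantle fills any gap and the z_c terms cancel.
Column A: 35.9×2760 + (z_c − 35.9)×3240
Column B: 1.67×0 + 3.65×2870 + x×2830 + (z_c − 1.67 − 3.65 − x)×3240
The z_c×3240 term appears on both sides and cancels. Collect the known terms of each column as K = Σ(ρt)_known − 3240 × (depth of known layers): K_A = 99084 − 3240×35.9 = −17232; K_B = 10475.5 − 3240×(1.67 + 3.65) = −6761.3.
Balance: K_A = K_B − x×(3240 − 2830), so x = (K_B − K_A)/(3240 − 2830) = 10470.7/410 = 25.5 km.

25.5 km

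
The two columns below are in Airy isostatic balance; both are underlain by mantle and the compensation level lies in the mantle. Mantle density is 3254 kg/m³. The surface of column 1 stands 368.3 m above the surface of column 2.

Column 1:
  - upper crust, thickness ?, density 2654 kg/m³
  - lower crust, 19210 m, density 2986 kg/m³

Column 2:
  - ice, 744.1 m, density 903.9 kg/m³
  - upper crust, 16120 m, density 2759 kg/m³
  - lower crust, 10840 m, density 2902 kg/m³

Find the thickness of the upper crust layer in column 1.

Take the compensation level at the base of the deeper column (depth z_c below the surface of column 1) and equate Σ ρ_i t_i down to z_c; mantle fills any gap and the z_c terms cancel.
Column 1: x×2654 + 19210×2986 + (z_c − 19210 − x)×3254
Column 2: 368.3×0 + 744.1×903.9 + 16120×2759 + 10840×2902 + (z_c − 368.3 − 27704.1)×3254
The z_c×3254 term appears on both sides and cancels. Collect the known terms of each column as K = Σ(ρt)_known − 3254 × (depth of known layers): K_1 = 57361060 − 3254×19210 = −5148280; K_2 = 76605352 − 3254×(368.3 + 27704.1) = −14742237.6.
Balance: K_1 − x×(3254 − 2654) = K_2, so x = (K_1 − K_2)/(3254 − 2654) = 9593960/600 = 16000 m.

16000 m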